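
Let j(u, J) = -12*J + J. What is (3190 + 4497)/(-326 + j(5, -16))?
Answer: -7687/150 ≈ -51.247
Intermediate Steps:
j(u, J) = -11*J
(3190 + 4497)/(-326 + j(5, -16)) = (3190 + 4497)/(-326 - 11*(-16)) = 7687/(-326 + 176) = 7687/(-150) = 7687*(-1/150) = -7687/150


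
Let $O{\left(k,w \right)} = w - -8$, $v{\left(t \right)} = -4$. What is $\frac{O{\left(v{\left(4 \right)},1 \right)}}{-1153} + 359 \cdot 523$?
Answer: $\frac{216483812}{1153} \approx 1.8776 \cdot 10^{5}$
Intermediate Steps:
$O{\left(k,w \right)} = 8 + w$ ($O{\left(k,w \right)} = w + 8 = 8 + w$)
$\frac{O{\left(v{\left(4 \right)},1 \right)}}{-1153} + 359 \cdot 523 = \frac{8 + 1}{-1153} + 359 \cdot 523 = 9 \left(- \frac{1}{1153}\right) + 187757 = - \frac{9}{1153} + 187757 = \frac{216483812}{1153}$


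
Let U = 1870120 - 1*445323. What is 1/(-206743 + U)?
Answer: 1/1218054 ≈ 8.2098e-7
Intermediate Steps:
U = 1424797 (U = 1870120 - 445323 = 1424797)
1/(-206743 + U) = 1/(-206743 + 1424797) = 1/1218054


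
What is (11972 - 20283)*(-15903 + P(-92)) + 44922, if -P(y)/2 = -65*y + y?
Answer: 230085091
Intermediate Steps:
P(y) = 128*y (P(y) = -2*(-65*y + y) = -(-128)*y = 128*y)
(11972 - 20283)*(-15903 + P(-92)) + 44922 = (11972 - 20283)*(-15903 + 128*(-92)) + 44922 = -8311*(-15903 - 11776) + 44922 = -8311*(-27679) + 44922 = 230040169 + 44922 = 230085091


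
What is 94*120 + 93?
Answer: 11373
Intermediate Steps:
94*120 + 93 = 11280 + 93 = 11373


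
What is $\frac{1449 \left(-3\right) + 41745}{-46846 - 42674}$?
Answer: $- \frac{6233}{14920} \approx -0.41776$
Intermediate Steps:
$\frac{1449 \left(-3\right) + 41745}{-46846 - 42674} = \frac{-4347 + 41745}{-89520} = 37398 \left(- \frac{1}{89520}\right) = - \frac{6233}{14920}$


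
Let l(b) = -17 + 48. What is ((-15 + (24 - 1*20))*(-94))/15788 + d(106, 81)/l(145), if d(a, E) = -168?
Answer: -1310165/244714 ≈ -5.3539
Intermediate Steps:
l(b) = 31
((-15 + (24 - 1*20))*(-94))/15788 + d(106, 81)/l(145) = ((-15 + (24 - 1*20))*(-94))/15788 - 168/31 = ((-15 + (24 - 20))*(-94))*(1/15788) - 168*1/31 = ((-15 + 4)*(-94))*(1/15788) - 168/31 = -11*(-94)*(1/15788) - 168/31 = 1034*(1/15788) - 168/31 = 517/7894 - 168/31 = -1310165/244714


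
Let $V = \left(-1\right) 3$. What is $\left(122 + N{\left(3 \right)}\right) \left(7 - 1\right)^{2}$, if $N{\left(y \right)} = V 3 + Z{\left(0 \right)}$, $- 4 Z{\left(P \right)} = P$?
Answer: $4068$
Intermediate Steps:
$Z{\left(P \right)} = - \frac{P}{4}$
$V = -3$
$N{\left(y \right)} = -9$ ($N{\left(y \right)} = \left(-3\right) 3 - 0 = -9 + 0 = -9$)
$\left(122 + N{\left(3 \right)}\right) \left(7 - 1\right)^{2} = \left(122 - 9\right) \left(7 - 1\right)^{2} = 113 \cdot 6^{2} = 113 \cdot 36 = 4068$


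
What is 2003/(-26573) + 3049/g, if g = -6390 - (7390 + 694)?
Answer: -110012499/384617602 ≈ -0.28603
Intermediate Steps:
g = -14474 (g = -6390 - 1*8084 = -6390 - 8084 = -14474)
2003/(-26573) + 3049/g = 2003/(-26573) + 3049/(-14474) = 2003*(-1/26573) + 3049*(-1/14474) = -2003/26573 - 3049/14474 = -110012499/384617602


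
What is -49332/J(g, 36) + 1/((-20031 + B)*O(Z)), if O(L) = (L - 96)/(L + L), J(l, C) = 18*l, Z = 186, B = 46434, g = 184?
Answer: -542707961/36436140 ≈ -14.895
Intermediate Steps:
O(L) = (-96 + L)/(2*L) (O(L) = (-96 + L)/((2*L)) = (-96 + L)*(1/(2*L)) = (-96 + L)/(2*L))
-49332/J(g, 36) + 1/((-20031 + B)*O(Z)) = -49332/(18*184) + 1/((-20031 + 46434)*(((1/2)*(-96 + 186)/186))) = -49332/3312 + 1/(26403*(((1/2)*(1/186)*90))) = -49332*1/3312 + 1/(26403*(15/62)) = -4111/276 + (1/26403)*(62/15) = -4111/276 + 62/396045 = -542707961/36436140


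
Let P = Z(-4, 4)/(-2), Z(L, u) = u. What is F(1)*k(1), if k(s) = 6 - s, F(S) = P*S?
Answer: -10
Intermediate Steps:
P = -2 (P = 4/(-2) = 4*(-½) = -2)
F(S) = -2*S
F(1)*k(1) = (-2*1)*(6 - 1*1) = -2*(6 - 1) = -2*5 = -10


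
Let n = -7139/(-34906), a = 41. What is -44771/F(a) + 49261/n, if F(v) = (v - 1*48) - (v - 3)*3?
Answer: 1722145955/7139 ≈ 2.4123e+5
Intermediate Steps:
n = 7139/34906 (n = -7139*(-1/34906) = 7139/34906 ≈ 0.20452)
F(v) = -39 - 2*v (F(v) = (v - 48) - (-3 + v)*3 = (-48 + v) - (-9 + 3*v) = (-48 + v) + (9 - 3*v) = -39 - 2*v)
-44771/F(a) + 49261/n = -44771/(-39 - 2*41) + 49261/(7139/34906) = -44771/(-39 - 82) + 49261*(34906/7139) = -44771/(-121) + 1719504466/7139 = -44771*(-1/121) + 1719504466/7139 = 44771/121 + 1719504466/7139 = 1722145955/7139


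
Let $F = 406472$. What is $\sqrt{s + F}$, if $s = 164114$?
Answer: $\sqrt{570586} \approx 755.37$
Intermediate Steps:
$\sqrt{s + F} = \sqrt{164114 + 406472} = \sqrt{570586}$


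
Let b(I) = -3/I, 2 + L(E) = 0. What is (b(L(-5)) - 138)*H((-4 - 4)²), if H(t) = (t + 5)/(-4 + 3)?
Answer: 18837/2 ≈ 9418.5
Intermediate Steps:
L(E) = -2 (L(E) = -2 + 0 = -2)
H(t) = -5 - t (H(t) = (5 + t)/(-1) = (5 + t)*(-1) = -5 - t)
(b(L(-5)) - 138)*H((-4 - 4)²) = (-3/(-2) - 138)*(-5 - (-4 - 4)²) = (-3*(-½) - 138)*(-5 - 1*(-8)²) = (3/2 - 138)*(-5 - 1*64) = -273*(-5 - 64)/2 = -273/2*(-69) = 18837/2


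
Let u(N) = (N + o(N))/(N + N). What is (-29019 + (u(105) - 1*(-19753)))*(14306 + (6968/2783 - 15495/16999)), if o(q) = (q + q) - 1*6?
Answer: -438959547967116933/3311575190 ≈ -1.3255e+8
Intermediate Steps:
o(q) = -6 + 2*q (o(q) = 2*q - 6 = -6 + 2*q)
u(N) = (-6 + 3*N)/(2*N) (u(N) = (N + (-6 + 2*N))/(N + N) = (-6 + 3*N)/((2*N)) = (-6 + 3*N)*(1/(2*N)) = (-6 + 3*N)/(2*N))
(-29019 + (u(105) - 1*(-19753)))*(14306 + (6968/2783 - 15495/16999)) = (-29019 + ((3/2 - 3/105) - 1*(-19753)))*(14306 + (6968/2783 - 15495/16999)) = (-29019 + ((3/2 - 3*1/105) + 19753))*(14306 + (6968*(1/2783) - 15495*1/16999)) = (-29019 + ((3/2 - 1/35) + 19753))*(14306 + (6968/2783 - 15495/16999)) = (-29019 + (103/70 + 19753))*(14306 + 75326447/47308217) = (-29019 + 1382813/70)*(676866678849/47308217) = -648517/70*676866678849/47308217 = -438959547967116933/3311575190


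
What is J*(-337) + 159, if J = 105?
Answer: -35226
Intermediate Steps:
J*(-337) + 159 = 105*(-337) + 159 = -35385 + 159 = -35226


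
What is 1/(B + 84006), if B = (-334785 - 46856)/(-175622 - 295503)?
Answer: 471125/39577708391 ≈ 1.1904e-5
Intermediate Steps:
B = 381641/471125 (B = -381641/(-471125) = -381641*(-1/471125) = 381641/471125 ≈ 0.81006)
1/(B + 84006) = 1/(381641/471125 + 84006) = 1/(39577708391/471125) = 471125/39577708391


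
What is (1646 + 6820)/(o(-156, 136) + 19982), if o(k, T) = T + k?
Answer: 1411/3327 ≈ 0.42411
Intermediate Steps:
(1646 + 6820)/(o(-156, 136) + 19982) = (1646 + 6820)/((136 - 156) + 19982) = 8466/(-20 + 19982) = 8466/19962 = 8466*(1/19962) = 1411/3327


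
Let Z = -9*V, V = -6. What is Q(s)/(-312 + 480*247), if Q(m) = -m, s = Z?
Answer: -9/19708 ≈ -0.00045667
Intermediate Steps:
Z = 54 (Z = -9*(-6) = 54)
s = 54
Q(s)/(-312 + 480*247) = (-1*54)/(-312 + 480*247) = -54/(-312 + 118560) = -54/118248 = -54*1/118248 = -9/19708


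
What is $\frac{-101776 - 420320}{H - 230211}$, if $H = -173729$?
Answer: $\frac{130524}{100985} \approx 1.2925$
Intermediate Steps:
$\frac{-101776 - 420320}{H - 230211} = \frac{-101776 - 420320}{-173729 - 230211} = - \frac{522096}{-403940} = \left(-522096\right) \left(- \frac{1}{403940}\right) = \frac{130524}{100985}$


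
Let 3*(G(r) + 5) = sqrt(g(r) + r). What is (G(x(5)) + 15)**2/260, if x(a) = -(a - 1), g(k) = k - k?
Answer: (15 + I)**2/585 ≈ 0.38291 + 0.051282*I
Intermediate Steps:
g(k) = 0
x(a) = 1 - a (x(a) = -(-1 + a) = 1 - a)
G(r) = -5 + sqrt(r)/3 (G(r) = -5 + sqrt(0 + r)/3 = -5 + sqrt(r)/3)
(G(x(5)) + 15)**2/260 = ((-5 + sqrt(1 - 1*5)/3) + 15)**2/260 = ((-5 + sqrt(1 - 5)/3) + 15)**2*(1/260) = ((-5 + sqrt(-4)/3) + 15)**2*(1/260) = ((-5 + (2*I)/3) + 15)**2*(1/260) = ((-5 + 2*I/3) + 15)**2*(1/260) = (10 + 2*I/3)**2*(1/260) = (10 + 2*I/3)**2/260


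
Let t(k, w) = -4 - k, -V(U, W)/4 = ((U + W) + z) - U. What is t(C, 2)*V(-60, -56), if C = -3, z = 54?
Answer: -8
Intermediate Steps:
V(U, W) = -216 - 4*W (V(U, W) = -4*(((U + W) + 54) - U) = -4*((54 + U + W) - U) = -4*(54 + W) = -216 - 4*W)
t(C, 2)*V(-60, -56) = (-4 - 1*(-3))*(-216 - 4*(-56)) = (-4 + 3)*(-216 + 224) = -1*8 = -8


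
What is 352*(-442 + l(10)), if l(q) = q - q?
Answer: -155584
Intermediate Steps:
l(q) = 0
352*(-442 + l(10)) = 352*(-442 + 0) = 352*(-442) = -155584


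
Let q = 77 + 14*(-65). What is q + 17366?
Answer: 16533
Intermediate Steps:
q = -833 (q = 77 - 910 = -833)
q + 17366 = -833 + 17366 = 16533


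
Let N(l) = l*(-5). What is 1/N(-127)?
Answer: 1/635 ≈ 0.0015748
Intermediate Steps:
N(l) = -5*l
1/N(-127) = 1/(-5*(-127)) = 1/635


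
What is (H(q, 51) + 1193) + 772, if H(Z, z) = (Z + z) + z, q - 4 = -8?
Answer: 2063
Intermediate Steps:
q = -4 (q = 4 - 8 = -4)
H(Z, z) = Z + 2*z
(H(q, 51) + 1193) + 772 = ((-4 + 2*51) + 1193) + 772 = ((-4 + 102) + 1193) + 772 = (98 + 1193) + 772 = 1291 + 772 = 2063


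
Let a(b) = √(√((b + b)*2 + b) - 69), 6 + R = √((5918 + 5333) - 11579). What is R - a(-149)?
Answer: -6 - √(-69 + I*√745) + 2*I*√82 ≈ -7.6128 + 9.649*I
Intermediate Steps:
R = -6 + 2*I*√82 (R = -6 + √((5918 + 5333) - 11579) = -6 + √(11251 - 11579) = -6 + √(-328) = -6 + 2*I*√82 ≈ -6.0 + 18.111*I)
a(b) = √(-69 + √5*√b) (a(b) = √(√((2*b)*2 + b) - 69) = √(√(4*b + b) - 69) = √(√(5*b) - 69) = √(√5*√b - 69) = √(-69 + √5*√b))
R - a(-149) = (-6 + 2*I*√82) - √(-69 + √5*√(-149)) = (-6 + 2*I*√82) - √(-69 + √5*(I*√149)) = (-6 + 2*I*√82) - √(-69 + I*√745) = -6 - √(-69 + I*√745) + 2*I*√82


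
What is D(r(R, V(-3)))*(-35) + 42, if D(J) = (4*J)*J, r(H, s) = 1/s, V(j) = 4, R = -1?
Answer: 133/4 ≈ 33.250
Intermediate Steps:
r(H, s) = 1/s
D(J) = 4*J²
D(r(R, V(-3)))*(-35) + 42 = (4*(1/4)²)*(-35) + 42 = (4*(¼)²)*(-35) + 42 = (4*(1/16))*(-35) + 42 = (¼)*(-35) + 42 = -35/4 + 42 = 133/4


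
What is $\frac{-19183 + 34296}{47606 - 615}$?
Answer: $\frac{2159}{6713} \approx 0.32161$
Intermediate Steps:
$\frac{-19183 + 34296}{47606 - 615} = \frac{15113}{46991} = 15113 \cdot \frac{1}{46991} = \frac{2159}{6713}$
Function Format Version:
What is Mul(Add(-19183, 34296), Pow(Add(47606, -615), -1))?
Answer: Rational(2159, 6713) ≈ 0.32161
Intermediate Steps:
Mul(Add(-19183, 34296), Pow(Add(47606, -615), -1)) = Mul(15113, Pow(46991, -1)) = Mul(15113, Rational(1, 46991)) = Rational(2159, 6713)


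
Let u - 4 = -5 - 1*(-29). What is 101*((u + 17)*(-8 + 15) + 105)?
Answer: 42420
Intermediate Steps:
u = 28 (u = 4 + (-5 - 1*(-29)) = 4 + (-5 + 29) = 4 + 24 = 28)
101*((u + 17)*(-8 + 15) + 105) = 101*((28 + 17)*(-8 + 15) + 105) = 101*(45*7 + 105) = 101*(315 + 105) = 101*420 = 42420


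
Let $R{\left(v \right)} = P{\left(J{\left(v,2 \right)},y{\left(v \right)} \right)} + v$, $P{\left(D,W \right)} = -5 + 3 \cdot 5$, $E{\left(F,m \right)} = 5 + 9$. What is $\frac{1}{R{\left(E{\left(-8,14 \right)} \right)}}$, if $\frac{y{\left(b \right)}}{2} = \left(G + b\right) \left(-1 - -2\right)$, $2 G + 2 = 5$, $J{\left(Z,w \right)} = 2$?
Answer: $\frac{1}{24} \approx 0.041667$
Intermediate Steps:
$E{\left(F,m \right)} = 14$
$G = \frac{3}{2}$ ($G = -1 + \frac{1}{2} \cdot 5 = -1 + \frac{5}{2} = \frac{3}{2} \approx 1.5$)
$y{\left(b \right)} = 3 + 2 b$ ($y{\left(b \right)} = 2 \left(\frac{3}{2} + b\right) \left(-1 - -2\right) = 2 \left(\frac{3}{2} + b\right) \left(-1 + 2\right) = 2 \left(\frac{3}{2} + b\right) 1 = 2 \left(\frac{3}{2} + b\right) = 3 + 2 b$)
$P{\left(D,W \right)} = 10$ ($P{\left(D,W \right)} = -5 + 15 = 10$)
$R{\left(v \right)} = 10 + v$
$\frac{1}{R{\left(E{\left(-8,14 \right)} \right)}} = \frac{1}{10 + 14} = \frac{1}{24}$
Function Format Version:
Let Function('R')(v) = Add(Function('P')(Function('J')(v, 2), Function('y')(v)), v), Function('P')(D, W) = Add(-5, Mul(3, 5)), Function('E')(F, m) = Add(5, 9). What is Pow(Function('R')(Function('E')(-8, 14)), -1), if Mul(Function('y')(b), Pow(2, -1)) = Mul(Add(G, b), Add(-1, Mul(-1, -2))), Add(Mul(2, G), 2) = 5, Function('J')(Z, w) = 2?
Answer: Rational(1, 24) ≈ 0.041667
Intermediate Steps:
Function('E')(F, m) = 14
G = Rational(3, 2) (G = Add(-1, Mul(Rational(1, 2), 5)) = Add(-1, Rational(5, 2)) = Rational(3, 2) ≈ 1.5000)
Function('y')(b) = Add(3, Mul(2, b)) (Function('y')(b) = Mul(2, Mul(Add(Rational(3, 2), b), Add(-1, Mul(-1, -2)))) = Mul(2, Mul(Add(Rational(3, 2), b), Add(-1, 2))) = Mul(2, Mul(Add(Rational(3, 2), b), 1)) = Mul(2, Add(Rational(3, 2), b)) = Add(3, Mul(2, b)))
Function('P')(D, W) = 10 (Function('P')(D, W) = Add(-5, 15) = 10)
Function('R')(v) = Add(10, v)
Pow(Function('R')(Function('E')(-8, 14)), -1) = Pow(Add(10, 14), -1) = Pow(24, -1) = Rational(1, 24)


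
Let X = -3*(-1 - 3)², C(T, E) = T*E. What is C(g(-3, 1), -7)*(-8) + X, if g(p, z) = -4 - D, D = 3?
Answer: -440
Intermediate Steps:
g(p, z) = -7 (g(p, z) = -4 - 1*3 = -4 - 3 = -7)
C(T, E) = E*T
X = -48 (X = -3*(-4)² = -3*16 = -48)
C(g(-3, 1), -7)*(-8) + X = -7*(-7)*(-8) - 48 = 49*(-8) - 48 = -392 - 48 = -440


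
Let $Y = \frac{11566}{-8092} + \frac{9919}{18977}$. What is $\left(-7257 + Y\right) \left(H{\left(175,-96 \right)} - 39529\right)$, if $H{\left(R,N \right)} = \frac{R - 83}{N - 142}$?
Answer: $\frac{374484467219460081}{1305276014} \approx 2.869 \cdot 10^{8}$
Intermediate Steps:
$H{\left(R,N \right)} = \frac{-83 + R}{-142 + N}$
$Y = - \frac{9944531}{10968706}$ ($Y = 11566 \left(- \frac{1}{8092}\right) + 9919 \cdot \frac{1}{18977} = - \frac{5783}{4046} + \frac{1417}{2711} = - \frac{9944531}{10968706} \approx -0.90663$)
$\left(-7257 + Y\right) \left(H{\left(175,-96 \right)} - 39529\right) = \left(-7257 - \frac{9944531}{10968706}\right) \left(\frac{-83 + 175}{-142 - 96} - 39529\right) = - \frac{79609843973 \left(\frac{1}{-238} \cdot 92 - 39529\right)}{10968706} = - \frac{79609843973 \left(\left(- \frac{1}{238}\right) 92 - 39529\right)}{10968706} = - \frac{79609843973 \left(- \frac{46}{119} - 39529\right)}{10968706} = \left(- \frac{79609843973}{10968706}\right) \left(- \frac{4703997}{119}\right) = \frac{374484467219460081}{1305276014}$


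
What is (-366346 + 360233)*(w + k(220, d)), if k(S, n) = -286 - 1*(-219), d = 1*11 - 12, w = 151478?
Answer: -925575443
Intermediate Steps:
d = -1 (d = 11 - 12 = -1)
k(S, n) = -67 (k(S, n) = -286 + 219 = -67)
(-366346 + 360233)*(w + k(220, d)) = (-366346 + 360233)*(151478 - 67) = -6113*151411 = -925575443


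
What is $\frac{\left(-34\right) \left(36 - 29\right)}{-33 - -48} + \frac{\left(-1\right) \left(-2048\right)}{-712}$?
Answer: $- \frac{25022}{1335} \approx -18.743$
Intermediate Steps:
$\frac{\left(-34\right) \left(36 - 29\right)}{-33 - -48} + \frac{\left(-1\right) \left(-2048\right)}{-712} = \frac{\left(-34\right) 7}{-33 + 48} + 2048 \left(- \frac{1}{712}\right) = - \frac{238}{15} - \frac{256}{89} = - \frac{25022}{1335}$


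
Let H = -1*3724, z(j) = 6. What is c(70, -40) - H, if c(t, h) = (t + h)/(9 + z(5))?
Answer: 3726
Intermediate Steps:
H = -3724
c(t, h) = h/15 + t/15 (c(t, h) = (t + h)/(9 + 6) = (h + t)/15 = (h + t)*(1/15) = h/15 + t/15)
c(70, -40) - H = ((1/15)*(-40) + (1/15)*70) - 1*(-3724) = (-8/3 + 14/3) + 3724 = 2 + 3724 = 3726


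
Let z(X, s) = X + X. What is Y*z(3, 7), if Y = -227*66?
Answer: -89892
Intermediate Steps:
Y = -14982
z(X, s) = 2*X
Y*z(3, 7) = -29964*3 = -14982*6 = -89892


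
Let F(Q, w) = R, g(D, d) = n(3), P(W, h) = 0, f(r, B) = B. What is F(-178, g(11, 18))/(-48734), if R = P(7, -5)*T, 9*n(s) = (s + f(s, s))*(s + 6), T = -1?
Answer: 0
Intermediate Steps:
n(s) = 2*s*(6 + s)/9 (n(s) = ((s + s)*(s + 6))/9 = ((2*s)*(6 + s))/9 = (2*s*(6 + s))/9 = 2*s*(6 + s)/9)
g(D, d) = 6 (g(D, d) = (2/9)*3*(6 + 3) = (2/9)*3*9 = 6)
R = 0 (R = 0*(-1) = 0)
F(Q, w) = 0
F(-178, g(11, 18))/(-48734) = 0/(-48734) = 0*(-1/48734) = 0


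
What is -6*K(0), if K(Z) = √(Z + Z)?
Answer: 0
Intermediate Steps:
K(Z) = √2*√Z (K(Z) = √(2*Z) = √2*√Z)
-6*K(0) = -6*√2*√0 = -6*√2*0 = -6*0 = 0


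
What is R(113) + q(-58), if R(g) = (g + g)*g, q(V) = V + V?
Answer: 25422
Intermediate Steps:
q(V) = 2*V
R(g) = 2*g**2 (R(g) = (2*g)*g = 2*g**2)
R(113) + q(-58) = 2*113**2 + 2*(-58) = 2*12769 - 116 = 25538 - 116 = 25422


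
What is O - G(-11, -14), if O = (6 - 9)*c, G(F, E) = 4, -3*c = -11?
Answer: -15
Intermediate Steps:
c = 11/3 (c = -⅓*(-11) = 11/3 ≈ 3.6667)
O = -11 (O = (6 - 9)*(11/3) = -3*11/3 = -11)
O - G(-11, -14) = -11 - 1*4 = -11 - 4 = -15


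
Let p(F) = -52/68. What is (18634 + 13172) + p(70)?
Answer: 540689/17 ≈ 31805.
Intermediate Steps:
p(F) = -13/17 (p(F) = -52*1/68 = -13/17)
(18634 + 13172) + p(70) = (18634 + 13172) - 13/17 = 31806 - 13/17 = 540689/17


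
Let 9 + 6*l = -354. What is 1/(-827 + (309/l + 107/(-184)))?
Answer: -22264/18538987 ≈ -0.0012009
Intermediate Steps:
l = -121/2 (l = -3/2 + (⅙)*(-354) = -3/2 - 59 = -121/2 ≈ -60.500)
1/(-827 + (309/l + 107/(-184))) = 1/(-827 + (309/(-121/2) + 107/(-184))) = 1/(-827 + (309*(-2/121) + 107*(-1/184))) = 1/(-827 + (-618/121 - 107/184)) = 1/(-827 - 126659/22264) = 1/(-18538987/22264) = -22264/18538987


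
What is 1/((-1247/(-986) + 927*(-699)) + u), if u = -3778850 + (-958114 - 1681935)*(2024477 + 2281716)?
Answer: -34/386531208309477 ≈ -8.7962e-14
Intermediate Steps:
u = -11368564302307 (u = -3778850 - 2640049*4306193 = -3778850 - 11368560523457 = -11368564302307)
1/((-1247/(-986) + 927*(-699)) + u) = 1/((-1247/(-986) + 927*(-699)) - 11368564302307) = 1/((-1247*(-1/986) - 647973) - 11368564302307) = 1/((43/34 - 647973) - 11368564302307) = 1/(-22031039/34 - 11368564302307) = 1/(-386531208309477/34) = -34/386531208309477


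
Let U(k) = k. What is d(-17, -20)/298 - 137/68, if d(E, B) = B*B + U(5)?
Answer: -6643/10132 ≈ -0.65565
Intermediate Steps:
d(E, B) = 5 + B² (d(E, B) = B*B + 5 = B² + 5 = 5 + B²)
d(-17, -20)/298 - 137/68 = (5 + (-20)²)/298 - 137/68 = (5 + 400)*(1/298) - 137*1/68 = 405*(1/298) - 137/68 = 405/298 - 137/68 = -6643/10132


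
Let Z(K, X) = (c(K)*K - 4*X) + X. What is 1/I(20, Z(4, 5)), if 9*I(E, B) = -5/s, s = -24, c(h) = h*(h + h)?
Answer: 216/5 ≈ 43.200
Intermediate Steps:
c(h) = 2*h² (c(h) = h*(2*h) = 2*h²)
Z(K, X) = -3*X + 2*K³ (Z(K, X) = ((2*K²)*K - 4*X) + X = (2*K³ - 4*X) + X = (-4*X + 2*K³) + X = -3*X + 2*K³)
I(E, B) = 5/216 (I(E, B) = (-5/(-24))/9 = (-5*(-1/24))/9 = (⅑)*(5/24) = 5/216)
1/I(20, Z(4, 5)) = 1/(5/216) = 216/5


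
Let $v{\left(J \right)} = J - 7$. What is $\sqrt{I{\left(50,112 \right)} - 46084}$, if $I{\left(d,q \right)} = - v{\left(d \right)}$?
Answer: $i \sqrt{46127} \approx 214.77 i$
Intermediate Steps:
$v{\left(J \right)} = -7 + J$
$I{\left(d,q \right)} = 7 - d$ ($I{\left(d,q \right)} = - (-7 + d) = 7 - d$)
$\sqrt{I{\left(50,112 \right)} - 46084} = \sqrt{\left(7 - 50\right) - 46084} = \sqrt{-43 - 46084} = \sqrt{-46127} = i \sqrt{46127}$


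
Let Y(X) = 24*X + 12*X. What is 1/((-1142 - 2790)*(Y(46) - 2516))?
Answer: 1/3381520 ≈ 2.9572e-7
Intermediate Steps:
Y(X) = 36*X
1/((-1142 - 2790)*(Y(46) - 2516)) = 1/((-1142 - 2790)*(36*46 - 2516)) = 1/(-3932*(1656 - 2516)) = 1/(-3932*(-860)) = 1/3381520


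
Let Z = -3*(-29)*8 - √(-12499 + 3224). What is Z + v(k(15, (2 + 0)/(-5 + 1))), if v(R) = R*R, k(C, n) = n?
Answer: 2785/4 - 5*I*√371 ≈ 696.25 - 96.307*I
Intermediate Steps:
v(R) = R²
Z = 696 - 5*I*√371 (Z = 87*8 - √(-9275) = 696 - 5*I*√371 ≈ 696.0 - 96.307*I)
Z + v(k(15, (2 + 0)/(-5 + 1))) = (696 - 5*I*√371) + ((2 + 0)/(-5 + 1))² = (696 - 5*I*√371) + (2/(-4))² = (696 - 5*I*√371) + (2*(-¼))² = (696 - 5*I*√371) + (-½)² = (696 - 5*I*√371) + ¼ = 2785/4 - 5*I*√371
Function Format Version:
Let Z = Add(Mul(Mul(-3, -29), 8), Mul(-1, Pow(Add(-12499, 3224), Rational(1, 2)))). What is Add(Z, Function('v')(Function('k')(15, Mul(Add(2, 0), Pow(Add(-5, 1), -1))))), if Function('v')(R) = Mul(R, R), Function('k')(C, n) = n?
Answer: Add(Rational(2785, 4), Mul(-5, I, Pow(371, Rational(1, 2)))) ≈ Add(696.25, Mul(-96.307, I))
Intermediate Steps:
Function('v')(R) = Pow(R, 2)
Z = Add(696, Mul(-5, I, Pow(371, Rational(1, 2)))) (Z = Add(Mul(87, 8), Mul(-1, Pow(-9275, Rational(1, 2)))) = Add(696, Mul(-1, Mul(5, I, Pow(371, Rational(1, 2))))) = Add(696, Mul(-5, I, Pow(371, Rational(1, 2)))) ≈ Add(696.00, Mul(-96.307, I)))
Add(Z, Function('v')(Function('k')(15, Mul(Add(2, 0), Pow(Add(-5, 1), -1))))) = Add(Add(696, Mul(-5, I, Pow(371, Rational(1, 2)))), Pow(Mul(Add(2, 0), Pow(Add(-5, 1), -1)), 2)) = Add(Add(696, Mul(-5, I, Pow(371, Rational(1, 2)))), Pow(Mul(2, Pow(-4, -1)), 2)) = Add(Add(696, Mul(-5, I, Pow(371, Rational(1, 2)))), Pow(Mul(2, Rational(-1, 4)), 2)) = Add(Add(696, Mul(-5, I, Pow(371, Rational(1, 2)))), Pow(Rational(-1, 2), 2)) = Add(Add(696, Mul(-5, I, Pow(371, Rational(1, 2)))), Rational(1, 4)) = Add(Rational(2785, 4), Mul(-5, I, Pow(371, Rational(1, 2))))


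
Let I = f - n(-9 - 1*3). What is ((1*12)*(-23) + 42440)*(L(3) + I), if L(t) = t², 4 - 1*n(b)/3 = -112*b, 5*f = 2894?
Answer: 971416396/5 ≈ 1.9428e+8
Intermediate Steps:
f = 2894/5 (f = (⅕)*2894 = 2894/5 ≈ 578.80)
n(b) = 12 + 336*b (n(b) = 12 - (-336)*b = 12 + 336*b)
I = 22994/5 (I = 2894/5 - (12 + 336*(-9 - 1*3)) = 2894/5 - (12 + 336*(-9 - 3)) = 2894/5 - (12 + 336*(-12)) = 2894/5 - (12 - 4032) = 2894/5 - 1*(-4020) = 2894/5 + 4020 = 22994/5 ≈ 4598.8)
((1*12)*(-23) + 42440)*(L(3) + I) = ((1*12)*(-23) + 42440)*(3² + 22994/5) = (12*(-23) + 42440)*(9 + 22994/5) = (-276 + 42440)*(23039/5) = 42164*(23039/5) = 971416396/5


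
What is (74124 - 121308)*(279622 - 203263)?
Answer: -3602923056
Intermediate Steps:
(74124 - 121308)*(279622 - 203263) = -47184*76359 = -3602923056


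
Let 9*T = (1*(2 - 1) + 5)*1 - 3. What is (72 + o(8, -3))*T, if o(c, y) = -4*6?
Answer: 16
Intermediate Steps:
o(c, y) = -24
T = ⅓ (T = ((1*(2 - 1) + 5)*1 - 3)/9 = ((1*1 + 5)*1 - 3)/9 = ((1 + 5)*1 - 3)/9 = (6*1 - 3)/9 = (6 - 3)/9 = (⅑)*3 = ⅓ ≈ 0.33333)
(72 + o(8, -3))*T = (72 - 24)*(⅓) = 48*(⅓) = 16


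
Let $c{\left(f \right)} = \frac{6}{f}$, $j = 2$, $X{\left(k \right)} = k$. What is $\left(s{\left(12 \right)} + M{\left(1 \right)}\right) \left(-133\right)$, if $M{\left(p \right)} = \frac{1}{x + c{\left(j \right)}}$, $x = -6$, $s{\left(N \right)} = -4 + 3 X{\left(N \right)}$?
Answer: $- \frac{12635}{3} \approx -4211.7$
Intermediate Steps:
$s{\left(N \right)} = -4 + 3 N$
$M{\left(p \right)} = - \frac{1}{3}$ ($M{\left(p \right)} = \frac{1}{-6 + \frac{6}{2}} = \frac{1}{-6 + 6 \cdot \frac{1}{2}} = \frac{1}{-6 + 3} = \frac{1}{-3} = - \frac{1}{3}$)
$\left(s{\left(12 \right)} + M{\left(1 \right)}\right) \left(-133\right) = \left(\left(-4 + 3 \cdot 12\right) - \frac{1}{3}\right) \left(-133\right) = \left(\left(-4 + 36\right) - \frac{1}{3}\right) \left(-133\right) = \left(32 - \frac{1}{3}\right) \left(-133\right) = \frac{95}{3} \left(-133\right) = - \frac{12635}{3}$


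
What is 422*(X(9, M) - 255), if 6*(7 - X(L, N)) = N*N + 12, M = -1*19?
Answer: -392671/3 ≈ -1.3089e+5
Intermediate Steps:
M = -19
X(L, N) = 5 - N²/6 (X(L, N) = 7 - (N*N + 12)/6 = 7 - (N² + 12)/6 = 7 - (12 + N²)/6 = 7 + (-2 - N²/6) = 5 - N²/6)
422*(X(9, M) - 255) = 422*((5 - ⅙*(-19)²) - 255) = 422*((5 - ⅙*361) - 255) = 422*((5 - 361/6) - 255) = 422*(-331/6 - 255) = 422*(-1861/6) = -392671/3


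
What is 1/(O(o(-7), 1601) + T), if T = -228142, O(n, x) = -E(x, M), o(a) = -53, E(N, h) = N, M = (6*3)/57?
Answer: -1/229743 ≈ -4.3527e-6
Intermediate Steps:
M = 6/19 (M = 18*(1/57) = 6/19 ≈ 0.31579)
O(n, x) = -x
1/(O(o(-7), 1601) + T) = 1/(-1*1601 - 228142) = 1/(-1601 - 228142) = 1/(-229743) = -1/229743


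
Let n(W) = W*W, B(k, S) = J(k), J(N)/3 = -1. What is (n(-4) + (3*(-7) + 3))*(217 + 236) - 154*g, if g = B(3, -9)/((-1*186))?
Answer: -28163/31 ≈ -908.48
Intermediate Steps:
J(N) = -3 (J(N) = 3*(-1) = -3)
B(k, S) = -3
n(W) = W**2
g = 1/62 (g = -3/((-1*186)) = -3/(-186) = -3*(-1/186) = 1/62 ≈ 0.016129)
(n(-4) + (3*(-7) + 3))*(217 + 236) - 154*g = ((-4)**2 + (3*(-7) + 3))*(217 + 236) - 154*1/62 = (16 + (-21 + 3))*453 - 77/31 = (16 - 18)*453 - 77/31 = -2*453 - 77/31 = -906 - 77/31 = -28163/31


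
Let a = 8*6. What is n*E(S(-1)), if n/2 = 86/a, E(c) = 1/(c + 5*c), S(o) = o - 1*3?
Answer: -43/288 ≈ -0.14931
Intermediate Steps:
S(o) = -3 + o (S(o) = o - 3 = -3 + o)
E(c) = 1/(6*c)
a = 48
n = 43/12 (n = 2*(86/48) = 2*(86*(1/48)) = 2*(43/24) = 43/12 ≈ 3.5833)
n*E(S(-1)) = 43*(1/(6*(-3 - 1)))/12 = 43*((1/6)/(-4))/12 = 43*((1/6)*(-1/4))/12 = (43/12)*(-1/24) = -43/288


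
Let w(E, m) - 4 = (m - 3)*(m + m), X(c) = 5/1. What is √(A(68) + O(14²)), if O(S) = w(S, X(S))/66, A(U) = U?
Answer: 4*√517/11 ≈ 8.2682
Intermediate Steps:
X(c) = 5 (X(c) = 5*1 = 5)
w(E, m) = 4 + 2*m*(-3 + m) (w(E, m) = 4 + (m - 3)*(m + m) = 4 + (-3 + m)*(2*m) = 4 + 2*m*(-3 + m))
O(S) = 4/11 (O(S) = (4 - 6*5 + 2*5²)/66 = (4 - 30 + 2*25)*(1/66) = (4 - 30 + 50)*(1/66) = 24*(1/66) = 4/11)
√(A(68) + O(14²)) = √(68 + 4/11) = √(752/11) = 4*√517/11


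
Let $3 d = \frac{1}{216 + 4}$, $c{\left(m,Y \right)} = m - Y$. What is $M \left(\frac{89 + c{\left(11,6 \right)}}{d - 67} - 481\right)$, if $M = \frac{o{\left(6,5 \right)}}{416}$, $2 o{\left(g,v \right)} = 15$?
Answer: $- \frac{319970685}{36790208} \approx -8.6972$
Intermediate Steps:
$o{\left(g,v \right)} = \frac{15}{2}$ ($o{\left(g,v \right)} = \frac{1}{2} \cdot 15 = \frac{15}{2}$)
$d = \frac{1}{660}$ ($d = \frac{1}{3 \left(216 + 4\right)} = \frac{1}{3 \cdot 220} = \frac{1}{3} \cdot \frac{1}{220} = \frac{1}{660} \approx 0.0015152$)
$M = \frac{15}{832}$ ($M = \frac{15}{2 \cdot 416} = \frac{15}{2} \cdot \frac{1}{416} = \frac{15}{832} \approx 0.018029$)
$M \left(\frac{89 + c{\left(11,6 \right)}}{d - 67} - 481\right) = \frac{15 \left(\frac{89 + \left(11 - 6\right)}{\frac{1}{660} - 67} - 481\right)}{832} = \frac{15 \left(\frac{89 + \left(11 - 6\right)}{- \frac{44219}{660}} - 481\right)}{832} = \frac{15 \left(\left(89 + 5\right) \left(- \frac{660}{44219}\right) - 481\right)}{832} = \frac{15 \left(94 \left(- \frac{660}{44219}\right) - 481\right)}{832} = \frac{15 \left(- \frac{62040}{44219} - 481\right)}{832} = \frac{15}{832} \left(- \frac{21331379}{44219}\right) = - \frac{319970685}{36790208}$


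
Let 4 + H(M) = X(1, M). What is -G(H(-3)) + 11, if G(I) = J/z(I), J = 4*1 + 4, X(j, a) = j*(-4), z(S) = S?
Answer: 12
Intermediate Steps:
X(j, a) = -4*j
J = 8 (J = 4 + 4 = 8)
H(M) = -8 (H(M) = -4 - 4*1 = -4 - 4 = -8)
G(I) = 8/I
-G(H(-3)) + 11 = -8/(-8) + 11 = -8*(-1)/8 + 11 = -1*(-1) + 11 = 1 + 11 = 12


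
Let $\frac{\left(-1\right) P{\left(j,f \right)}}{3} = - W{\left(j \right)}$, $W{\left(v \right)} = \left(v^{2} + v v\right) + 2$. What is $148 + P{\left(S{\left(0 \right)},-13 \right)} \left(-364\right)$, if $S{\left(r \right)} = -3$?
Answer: $-21692$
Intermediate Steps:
$W{\left(v \right)} = 2 + 2 v^{2}$ ($W{\left(v \right)} = \left(v^{2} + v^{2}\right) + 2 = 2 v^{2} + 2 = 2 + 2 v^{2}$)
$P{\left(j,f \right)} = 6 + 6 j^{2}$ ($P{\left(j,f \right)} = - 3 \left(- (2 + 2 j^{2})\right) = - 3 \left(-2 - 2 j^{2}\right) = 6 + 6 j^{2}$)
$148 + P{\left(S{\left(0 \right)},-13 \right)} \left(-364\right) = 148 + \left(6 + 6 \left(-3\right)^{2}\right) \left(-364\right) = 148 + \left(6 + 6 \cdot 9\right) \left(-364\right) = 148 + \left(6 + 54\right) \left(-364\right) = 148 + 60 \left(-364\right) = 148 - 21840 = -21692$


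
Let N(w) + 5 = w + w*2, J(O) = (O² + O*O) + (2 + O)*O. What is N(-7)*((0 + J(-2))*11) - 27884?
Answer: -30172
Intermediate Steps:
J(O) = 2*O² + O*(2 + O) (J(O) = (O² + O²) + O*(2 + O) = 2*O² + O*(2 + O))
N(w) = -5 + 3*w (N(w) = -5 + (w + w*2) = -5 + (w + 2*w) = -5 + 3*w)
N(-7)*((0 + J(-2))*11) - 27884 = (-5 + 3*(-7))*((0 - 2*(2 + 3*(-2)))*11) - 27884 = (-5 - 21)*((0 - 2*(2 - 6))*11) - 27884 = -26*(0 - 2*(-4))*11 - 27884 = -26*(0 + 8)*11 - 27884 = -208*11 - 27884 = -26*88 - 27884 = -2288 - 27884 = -30172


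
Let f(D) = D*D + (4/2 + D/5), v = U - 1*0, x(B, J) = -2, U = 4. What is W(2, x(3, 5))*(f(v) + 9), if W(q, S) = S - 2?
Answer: -556/5 ≈ -111.20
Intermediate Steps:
W(q, S) = -2 + S
v = 4 (v = 4 - 1*0 = 4 + 0 = 4)
f(D) = 2 + D**2 + D/5 (f(D) = D**2 + (4*(1/2) + D*(1/5)) = D**2 + (2 + D/5) = 2 + D**2 + D/5)
W(2, x(3, 5))*(f(v) + 9) = (-2 - 2)*((2 + 4**2 + (1/5)*4) + 9) = -4*((2 + 16 + 4/5) + 9) = -4*(94/5 + 9) = -4*139/5 = -556/5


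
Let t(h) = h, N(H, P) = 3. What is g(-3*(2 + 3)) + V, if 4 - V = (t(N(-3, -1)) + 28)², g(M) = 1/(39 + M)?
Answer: -22967/24 ≈ -956.96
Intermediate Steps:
V = -957 (V = 4 - (3 + 28)² = 4 - 1*31² = 4 - 1*961 = 4 - 961 = -957)
g(-3*(2 + 3)) + V = 1/(39 - 3*(2 + 3)) - 957 = 1/(39 - 3*5) - 957 = 1/(39 - 15) - 957 = 1/24 - 957 = -22967/24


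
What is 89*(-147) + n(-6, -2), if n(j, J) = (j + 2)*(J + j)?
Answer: -13051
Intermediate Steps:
n(j, J) = (2 + j)*(J + j)
89*(-147) + n(-6, -2) = 89*(-147) + ((-6)² + 2*(-2) + 2*(-6) - 2*(-6)) = -13083 + (36 - 4 - 12 + 12) = -13083 + 32 = -13051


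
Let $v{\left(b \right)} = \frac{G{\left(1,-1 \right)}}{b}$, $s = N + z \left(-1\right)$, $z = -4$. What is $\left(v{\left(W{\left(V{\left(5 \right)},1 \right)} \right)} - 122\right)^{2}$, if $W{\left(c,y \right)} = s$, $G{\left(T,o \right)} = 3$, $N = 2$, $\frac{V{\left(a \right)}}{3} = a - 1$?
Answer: $\frac{59049}{4} \approx 14762.0$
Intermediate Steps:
$V{\left(a \right)} = -3 + 3 a$ ($V{\left(a \right)} = 3 \left(a - 1\right) = 3 \left(-1 + a\right) = -3 + 3 a$)
$s = 6$ ($s = 2 - -4 = 2 + 4 = 6$)
$W{\left(c,y \right)} = 6$
$v{\left(b \right)} = \frac{3}{b}$
$\left(v{\left(W{\left(V{\left(5 \right)},1 \right)} \right)} - 122\right)^{2} = \left(\frac{3}{6} - 122\right)^{2} = \left(3 \cdot \frac{1}{6} - 122\right)^{2} = \left(\frac{1}{2} - 122\right)^{2} = \left(- \frac{243}{2}\right)^{2} = \frac{59049}{4}$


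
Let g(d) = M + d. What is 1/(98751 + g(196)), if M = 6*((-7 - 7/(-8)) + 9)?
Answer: 4/395857 ≈ 1.0105e-5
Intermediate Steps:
M = 69/4 (M = 6*((-7 - 7*(-⅛)) + 9) = 6*((-7 + 7/8) + 9) = 6*(-49/8 + 9) = 6*(23/8) = 69/4 ≈ 17.250)
g(d) = 69/4 + d
1/(98751 + g(196)) = 1/(98751 + (69/4 + 196)) = 1/(98751 + 853/4) = 1/(395857/4) = 4/395857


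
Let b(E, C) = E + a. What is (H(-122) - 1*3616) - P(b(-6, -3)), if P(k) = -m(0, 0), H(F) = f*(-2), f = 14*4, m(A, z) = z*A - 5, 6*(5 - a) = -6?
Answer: -3733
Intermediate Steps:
a = 6 (a = 5 - ⅙*(-6) = 5 + 1 = 6)
m(A, z) = -5 + A*z (m(A, z) = A*z - 5 = -5 + A*z)
f = 56
H(F) = -112 (H(F) = 56*(-2) = -112)
b(E, C) = 6 + E (b(E, C) = E + 6 = 6 + E)
P(k) = 5 (P(k) = -(-5 + 0*0) = -(-5 + 0) = -1*(-5) = 5)
(H(-122) - 1*3616) - P(b(-6, -3)) = (-112 - 1*3616) - 1*5 = (-112 - 3616) - 5 = -3728 - 5 = -3733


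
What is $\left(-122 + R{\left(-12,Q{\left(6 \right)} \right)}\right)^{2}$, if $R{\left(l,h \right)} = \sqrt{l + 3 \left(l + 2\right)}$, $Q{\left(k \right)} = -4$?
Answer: $\left(122 - i \sqrt{42}\right)^{2} \approx 14842.0 - 1581.3 i$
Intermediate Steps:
$R{\left(l,h \right)} = \sqrt{6 + 4 l}$ ($R{\left(l,h \right)} = \sqrt{l + 3 \left(2 + l\right)} = \sqrt{l + \left(6 + 3 l\right)} = \sqrt{6 + 4 l}$)
$\left(-122 + R{\left(-12,Q{\left(6 \right)} \right)}\right)^{2} = \left(-122 + \sqrt{6 + 4 \left(-12\right)}\right)^{2} = \left(-122 + \sqrt{6 - 48}\right)^{2} = \left(-122 + \sqrt{-42}\right)^{2} = \left(-122 + i \sqrt{42}\right)^{2}$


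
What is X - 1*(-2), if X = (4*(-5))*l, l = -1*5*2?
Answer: 202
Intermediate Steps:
l = -10 (l = -5*2 = -10)
X = 200 (X = (4*(-5))*(-10) = -20*(-10) = 200)
X - 1*(-2) = 200 - 1*(-2) = 200 + 2 = 202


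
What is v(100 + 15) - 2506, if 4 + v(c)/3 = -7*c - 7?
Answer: -4954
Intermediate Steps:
v(c) = -33 - 21*c (v(c) = -12 + 3*(-7*c - 7) = -12 + 3*(-7 - 7*c) = -12 + (-21 - 21*c) = -33 - 21*c)
v(100 + 15) - 2506 = (-33 - 21*(100 + 15)) - 2506 = (-33 - 21*115) - 2506 = (-33 - 2415) - 2506 = -2448 - 2506 = -4954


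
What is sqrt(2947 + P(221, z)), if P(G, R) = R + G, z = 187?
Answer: sqrt(3355) ≈ 57.922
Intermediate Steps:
P(G, R) = G + R
sqrt(2947 + P(221, z)) = sqrt(2947 + (221 + 187)) = sqrt(2947 + 408) = sqrt(3355)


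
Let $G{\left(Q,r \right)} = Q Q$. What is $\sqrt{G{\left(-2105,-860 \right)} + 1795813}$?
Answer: $\sqrt{6226838} \approx 2495.4$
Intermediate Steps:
$G{\left(Q,r \right)} = Q^{2}$
$\sqrt{G{\left(-2105,-860 \right)} + 1795813} = \sqrt{\left(-2105\right)^{2} + 1795813} = \sqrt{4431025 + 1795813} = \sqrt{6226838}$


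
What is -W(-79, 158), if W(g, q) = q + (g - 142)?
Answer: 63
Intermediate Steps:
W(g, q) = -142 + g + q (W(g, q) = q + (-142 + g) = -142 + g + q)
-W(-79, 158) = -(-142 - 79 + 158) = -1*(-63) = 63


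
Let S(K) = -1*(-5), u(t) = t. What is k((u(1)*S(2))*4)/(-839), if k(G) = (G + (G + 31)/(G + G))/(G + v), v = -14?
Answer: -851/201360 ≈ -0.0042263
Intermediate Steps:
S(K) = 5
k(G) = (G + (31 + G)/(2*G))/(-14 + G) (k(G) = (G + (G + 31)/(G + G))/(G - 14) = (G + (31 + G)/((2*G)))/(-14 + G) = (G + (31 + G)*(1/(2*G)))/(-14 + G) = (G + (31 + G)/(2*G))/(-14 + G))
k((u(1)*S(2))*4)/(-839) = ((31 + (1*5)*4 + 2*((1*5)*4)²)/(2*(((1*5)*4))*(-14 + (1*5)*4)))/(-839) = ((31 + 5*4 + 2*(5*4)²)/(2*((5*4))*(-14 + 5*4)))*(-1/839) = ((½)*(31 + 20 + 2*20²)/(20*(-14 + 20)))*(-1/839) = ((½)*(1/20)*(31 + 20 + 2*400)/6)*(-1/839) = ((½)*(1/20)*(⅙)*(31 + 20 + 800))*(-1/839) = ((½)*(1/20)*(⅙)*851)*(-1/839) = (851/240)*(-1/839) = -851/201360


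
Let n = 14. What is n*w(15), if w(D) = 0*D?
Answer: 0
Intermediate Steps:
w(D) = 0
n*w(15) = 14*0 = 0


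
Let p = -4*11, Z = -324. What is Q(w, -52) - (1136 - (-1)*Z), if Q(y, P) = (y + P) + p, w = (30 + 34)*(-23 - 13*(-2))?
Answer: -716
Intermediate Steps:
p = -44
w = 192 (w = 64*(-23 + 26) = 64*3 = 192)
Q(y, P) = -44 + P + y (Q(y, P) = (y + P) - 44 = (P + y) - 44 = -44 + P + y)
Q(w, -52) - (1136 - (-1)*Z) = (-44 - 52 + 192) - (1136 - (-1)*(-324)) = 96 - (1136 - 1*324) = 96 - (1136 - 324) = 96 - 1*812 = 96 - 812 = -716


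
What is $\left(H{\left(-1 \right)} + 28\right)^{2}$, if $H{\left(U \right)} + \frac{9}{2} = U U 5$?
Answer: $\frac{3249}{4} \approx 812.25$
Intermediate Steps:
$H{\left(U \right)} = - \frac{9}{2} + 5 U^{2}$ ($H{\left(U \right)} = - \frac{9}{2} + U U 5 = - \frac{9}{2} + U^{2} \cdot 5 = - \frac{9}{2} + 5 U^{2}$)
$\left(H{\left(-1 \right)} + 28\right)^{2} = \left(\left(- \frac{9}{2} + 5 \left(-1\right)^{2}\right) + 28\right)^{2} = \left(\left(- \frac{9}{2} + 5 \cdot 1\right) + 28\right)^{2} = \left(\left(- \frac{9}{2} + 5\right) + 28\right)^{2} = \left(\frac{1}{2} + 28\right)^{2} = \left(\frac{57}{2}\right)^{2} = \frac{3249}{4}$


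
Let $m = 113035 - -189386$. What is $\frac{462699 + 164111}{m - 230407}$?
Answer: $\frac{313405}{36007} \approx 8.704$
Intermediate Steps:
$m = 302421$ ($m = 113035 + 189386 = 302421$)
$\frac{462699 + 164111}{m - 230407} = \frac{462699 + 164111}{302421 - 230407} = \frac{626810}{72014} = 626810 \cdot \frac{1}{72014} = \frac{313405}{36007}$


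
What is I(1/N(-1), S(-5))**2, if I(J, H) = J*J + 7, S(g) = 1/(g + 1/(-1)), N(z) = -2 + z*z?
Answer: 64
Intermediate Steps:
N(z) = -2 + z**2
S(g) = 1/(-1 + g) (S(g) = 1/(g - 1) = 1/(-1 + g))
I(J, H) = 7 + J**2 (I(J, H) = J**2 + 7 = 7 + J**2)
I(1/N(-1), S(-5))**2 = (7 + (1/(-2 + (-1)**2))**2)**2 = (7 + (1/(-2 + 1))**2)**2 = (7 + (1/(-1))**2)**2 = (7 + (-1)**2)**2 = (7 + 1)**2 = 8**2 = 64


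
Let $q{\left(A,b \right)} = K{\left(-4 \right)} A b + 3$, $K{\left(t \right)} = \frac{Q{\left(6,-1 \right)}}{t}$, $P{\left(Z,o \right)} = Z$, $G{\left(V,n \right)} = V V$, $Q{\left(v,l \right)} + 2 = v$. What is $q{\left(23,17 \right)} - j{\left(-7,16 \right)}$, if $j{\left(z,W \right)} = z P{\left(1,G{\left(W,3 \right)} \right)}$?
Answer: $-381$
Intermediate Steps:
$Q{\left(v,l \right)} = -2 + v$
$G{\left(V,n \right)} = V^{2}$
$K{\left(t \right)} = \frac{4}{t}$ ($K{\left(t \right)} = \frac{-2 + 6}{t} = \frac{4}{t}$)
$j{\left(z,W \right)} = z$ ($j{\left(z,W \right)} = z 1 = z$)
$q{\left(A,b \right)} = 3 - A b$ ($q{\left(A,b \right)} = \frac{4}{-4} A b + 3 = 4 \left(- \frac{1}{4}\right) A b + 3 = - A b + 3 = 3 - A b$)
$q{\left(23,17 \right)} - j{\left(-7,16 \right)} = \left(3 - 23 \cdot 17\right) - -7 = \left(3 - 391\right) + 7 = -388 + 7 = -381$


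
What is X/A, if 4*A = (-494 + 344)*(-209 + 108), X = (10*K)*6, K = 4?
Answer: 32/505 ≈ 0.063366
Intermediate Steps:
X = 240 (X = (10*4)*6 = 40*6 = 240)
A = 7575/2 (A = ((-494 + 344)*(-209 + 108))/4 = (-150*(-101))/4 = (¼)*15150 = 7575/2 ≈ 3787.5)
X/A = 240/(7575/2) = 240*(2/7575) = 32/505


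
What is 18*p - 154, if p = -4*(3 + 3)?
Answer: -586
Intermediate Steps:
p = -24 (p = -4*6 = -24)
18*p - 154 = 18*(-24) - 154 = -432 - 154 = -586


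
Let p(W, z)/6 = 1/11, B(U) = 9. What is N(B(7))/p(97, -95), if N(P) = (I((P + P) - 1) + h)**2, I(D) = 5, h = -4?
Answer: 11/6 ≈ 1.8333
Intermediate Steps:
p(W, z) = 6/11
N(P) = 1 (N(P) = (5 - 4)**2 = 1**2 = 1)
N(B(7))/p(97, -95) = 1/(6/11) = 1*(11/6) = 11/6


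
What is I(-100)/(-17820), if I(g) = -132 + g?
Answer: 58/4455 ≈ 0.013019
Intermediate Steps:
I(-100)/(-17820) = (-132 - 100)/(-17820) = -232*(-1/17820) = 58/4455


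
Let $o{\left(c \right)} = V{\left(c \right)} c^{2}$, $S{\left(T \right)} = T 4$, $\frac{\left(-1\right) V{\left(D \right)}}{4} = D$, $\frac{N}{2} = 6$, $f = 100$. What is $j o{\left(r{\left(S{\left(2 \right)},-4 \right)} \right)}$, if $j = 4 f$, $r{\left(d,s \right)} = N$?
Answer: $-2764800$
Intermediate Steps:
$N = 12$ ($N = 2 \cdot 6 = 12$)
$V{\left(D \right)} = - 4 D$
$S{\left(T \right)} = 4 T$
$r{\left(d,s \right)} = 12$
$o{\left(c \right)} = - 4 c^{3}$ ($o{\left(c \right)} = - 4 c c^{2} = - 4 c^{3}$)
$j = 400$ ($j = 4 \cdot 100 = 400$)
$j o{\left(r{\left(S{\left(2 \right)},-4 \right)} \right)} = 400 \left(- 4 \cdot 12^{3}\right) = 400 \left(\left(-4\right) 1728\right) = 400 \left(-6912\right) = -2764800$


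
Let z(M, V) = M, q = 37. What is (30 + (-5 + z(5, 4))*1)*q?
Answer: 1110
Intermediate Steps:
(30 + (-5 + z(5, 4))*1)*q = (30 + (-5 + 5)*1)*37 = (30 + 0*1)*37 = (30 + 0)*37 = 30*37 = 1110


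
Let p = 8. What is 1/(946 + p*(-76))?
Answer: 1/338 ≈ 0.0029586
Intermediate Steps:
1/(946 + p*(-76)) = 1/(946 + 8*(-76)) = 1/(946 - 608) = 1/338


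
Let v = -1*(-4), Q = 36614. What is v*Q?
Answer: 146456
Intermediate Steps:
v = 4
v*Q = 4*36614 = 146456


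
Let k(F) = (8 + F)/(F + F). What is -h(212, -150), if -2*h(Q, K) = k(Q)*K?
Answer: -4125/106 ≈ -38.915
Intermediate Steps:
k(F) = (8 + F)/(2*F) (k(F) = (8 + F)/((2*F)) = (8 + F)*(1/(2*F)) = (8 + F)/(2*F))
h(Q, K) = -K*(8 + Q)/(4*Q) (h(Q, K) = -(8 + Q)/(2*Q)*K/2 = -K*(8 + Q)/(4*Q))
-h(212, -150) = -(-1)*(-150)*(8 + 212)/(4*212) = -(-1)*(-150)*220/(4*212) = -1*4125/106 = -4125/106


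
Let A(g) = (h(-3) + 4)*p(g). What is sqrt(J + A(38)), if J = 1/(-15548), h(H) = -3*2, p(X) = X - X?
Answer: I*sqrt(23)/598 ≈ 0.0080198*I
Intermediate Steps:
p(X) = 0
h(H) = -6
J = -1/15548 ≈ -6.4317e-5
A(g) = 0 (A(g) = (-6 + 4)*0 = -2*0 = 0)
sqrt(J + A(38)) = sqrt(-1/15548 + 0) = sqrt(-1/15548) = I*sqrt(23)/598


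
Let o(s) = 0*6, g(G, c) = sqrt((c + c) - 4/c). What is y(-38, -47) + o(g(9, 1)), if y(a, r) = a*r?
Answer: 1786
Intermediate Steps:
g(G, c) = sqrt(-4/c + 2*c) (g(G, c) = sqrt(2*c - 4/c) = sqrt(-4/c + 2*c))
o(s) = 0
y(-38, -47) + o(g(9, 1)) = -38*(-47) + 0 = 1786 + 0 = 1786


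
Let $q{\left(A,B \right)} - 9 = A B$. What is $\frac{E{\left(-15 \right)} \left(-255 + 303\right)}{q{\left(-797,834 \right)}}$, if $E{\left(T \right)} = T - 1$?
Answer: $\frac{256}{221563} \approx 0.0011554$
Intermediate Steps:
$E{\left(T \right)} = -1 + T$
$q{\left(A,B \right)} = 9 + A B$
$\frac{E{\left(-15 \right)} \left(-255 + 303\right)}{q{\left(-797,834 \right)}} = \frac{\left(-1 - 15\right) \left(-255 + 303\right)}{9 - 664698} = \frac{\left(-16\right) 48}{9 - 664698} = - \frac{768}{-664689} = \left(-768\right) \left(- \frac{1}{664689}\right) = \frac{256}{221563}$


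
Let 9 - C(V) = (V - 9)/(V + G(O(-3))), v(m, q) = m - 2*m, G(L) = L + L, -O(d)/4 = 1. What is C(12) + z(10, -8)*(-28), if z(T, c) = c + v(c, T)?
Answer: 33/4 ≈ 8.2500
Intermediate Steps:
O(d) = -4 (O(d) = -4*1 = -4)
G(L) = 2*L
v(m, q) = -m
z(T, c) = 0 (z(T, c) = c - c = 0)
C(V) = 9 - (-9 + V)/(-8 + V) (C(V) = 9 - (V - 9)/(V + 2*(-4)) = 9 - (-9 + V)/(V - 8) = 9 - (-9 + V)/(-8 + V))
C(12) + z(10, -8)*(-28) = (-63 + 8*12)/(-8 + 12) + 0*(-28) = (-63 + 96)/4 + 0 = (¼)*33 + 0 = 33/4 + 0 = 33/4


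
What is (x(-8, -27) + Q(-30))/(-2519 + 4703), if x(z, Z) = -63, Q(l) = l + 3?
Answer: -15/364 ≈ -0.041209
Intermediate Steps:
Q(l) = 3 + l
(x(-8, -27) + Q(-30))/(-2519 + 4703) = (-63 + (3 - 30))/(-2519 + 4703) = (-63 - 27)/2184 = -90*1/2184 = -15/364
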